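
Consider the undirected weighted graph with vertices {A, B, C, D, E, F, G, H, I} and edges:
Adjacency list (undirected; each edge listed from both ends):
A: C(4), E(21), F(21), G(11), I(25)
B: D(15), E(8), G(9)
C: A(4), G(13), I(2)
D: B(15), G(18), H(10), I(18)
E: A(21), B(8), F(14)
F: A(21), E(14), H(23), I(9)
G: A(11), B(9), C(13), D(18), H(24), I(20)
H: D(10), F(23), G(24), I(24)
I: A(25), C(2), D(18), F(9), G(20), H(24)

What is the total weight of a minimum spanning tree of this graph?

Grow the tree from H using Prim:
Step 1: cheapest edge leaving the tree is D H (10); add D.
Step 2: cheapest edge leaving the tree is B D (15); add B.
Step 3: cheapest edge leaving the tree is B E (8); add E.
Step 4: cheapest edge leaving the tree is B G (9); add G.
Step 5: cheapest edge leaving the tree is A G (11); add A.
Step 6: cheapest edge leaving the tree is A C (4); add C.
Step 7: cheapest edge leaving the tree is C I (2); add I.
Step 8: cheapest edge leaving the tree is F I (9); add F.
MST edges: D H, B D, B E, B G, A G, A C, C I, F I; total weight 10+15+8+9+11+4+2+9 = 68.

68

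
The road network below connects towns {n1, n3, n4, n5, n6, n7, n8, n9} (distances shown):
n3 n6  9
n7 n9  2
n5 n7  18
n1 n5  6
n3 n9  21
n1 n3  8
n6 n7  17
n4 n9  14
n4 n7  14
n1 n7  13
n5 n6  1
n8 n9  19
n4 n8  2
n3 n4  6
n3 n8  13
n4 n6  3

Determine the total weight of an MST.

Prim, starting at n5.
Step 1: cheapest edge leaving the tree is n5 n6 (1); add n6.
Step 2: cheapest edge leaving the tree is n4 n6 (3); add n4.
Step 3: cheapest edge leaving the tree is n4 n8 (2); add n8.
Step 4: cheapest edge leaving the tree is n1 n5 (6); add n1.
Step 5: cheapest edge leaving the tree is n3 n4 (6); add n3.
Step 6: cheapest edge leaving the tree is n1 n7 (13); add n7.
Step 7: cheapest edge leaving the tree is n7 n9 (2); add n9.
MST edges: n5 n6, n4 n6, n4 n8, n1 n5, n3 n4, n1 n7, n7 n9; total weight 1+3+2+6+6+13+2 = 33.

33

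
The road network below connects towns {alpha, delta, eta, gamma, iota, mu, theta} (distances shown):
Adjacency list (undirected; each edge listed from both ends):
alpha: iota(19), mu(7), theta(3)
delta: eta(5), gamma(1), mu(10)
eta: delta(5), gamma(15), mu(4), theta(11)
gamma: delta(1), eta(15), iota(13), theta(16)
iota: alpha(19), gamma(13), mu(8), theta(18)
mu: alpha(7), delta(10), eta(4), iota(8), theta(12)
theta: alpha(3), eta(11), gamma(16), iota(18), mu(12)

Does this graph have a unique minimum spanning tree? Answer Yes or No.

Kruskal: consider edges lightest-first.
delta—gamma (1): add. Components now {alpha} {delta,gamma} {iota} {mu} {eta} {theta}
alpha—theta (3): add. Components now {alpha,theta} {delta,gamma} {iota} {mu} {eta}
eta—mu (4): add. Components now {alpha,theta} {delta,gamma} {iota} {eta,mu}
delta—eta (5): add. Components now {alpha,theta} {delta,eta,gamma,mu} {iota}
alpha—mu (7): add. Components now {alpha,delta,eta,gamma,mu,theta} {iota}
iota—mu (8): add. Components now {alpha,delta,eta,gamma,iota,mu,theta}
Every non-tree edge has weight strictly greater than the heaviest edge on the tree path between its endpoints, so the MST is unique.

Yes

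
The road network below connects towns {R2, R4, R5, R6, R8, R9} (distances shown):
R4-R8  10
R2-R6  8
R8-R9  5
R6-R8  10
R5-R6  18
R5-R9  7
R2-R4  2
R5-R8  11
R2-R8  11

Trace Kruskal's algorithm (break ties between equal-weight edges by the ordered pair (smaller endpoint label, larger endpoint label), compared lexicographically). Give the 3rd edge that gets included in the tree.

R5-R9

Kruskal: consider edges lightest-first.
R2-R4 (2): add. Components now {R8} {R5} {R2,R4} {R6} {R9}
R8-R9 (5): add. Components now {R8,R9} {R5} {R2,R4} {R6}
R5-R9 (7): add. Components now {R5,R8,R9} {R2,R4} {R6}
R2-R6 (8): add. Components now {R5,R8,R9} {R2,R4,R6}
R4-R8 (10): add. Components now {R2,R4,R5,R6,R8,R9}
The 3rd edge added is R5-R9.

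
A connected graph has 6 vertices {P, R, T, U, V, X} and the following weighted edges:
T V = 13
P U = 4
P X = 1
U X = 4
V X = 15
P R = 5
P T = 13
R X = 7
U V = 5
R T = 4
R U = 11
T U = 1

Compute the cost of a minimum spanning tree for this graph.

15

Grow the tree from X using Prim:
Step 1: frontier [P X 1, U X 4, R X 7, V X 15] → take P X (1); add P.
Step 2: frontier [P U 4, P R 5, P T 13, U X 4, R X 7, V X 15] → take P U (4); add U.
Step 3: frontier [P R 5, P T 13, T U 1, U V 5, R U 11, R X 7, V X 15] → take T U (1); add T.
Step 4: frontier [P R 5, R T 4, T V 13, U V 5, R U 11, R X 7, V X 15] → take R T (4); add R.
Step 5: frontier [T V 13, U V 5, V X 15] → take U V (5); add V.
MST edges: P X, P U, T U, R T, U V; total weight 1+4+1+4+5 = 15.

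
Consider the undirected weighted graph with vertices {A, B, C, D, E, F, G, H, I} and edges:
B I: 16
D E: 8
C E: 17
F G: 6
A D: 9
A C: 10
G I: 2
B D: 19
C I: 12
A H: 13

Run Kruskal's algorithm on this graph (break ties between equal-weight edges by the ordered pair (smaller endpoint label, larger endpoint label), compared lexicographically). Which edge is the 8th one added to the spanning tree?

B-I

Sort edges by weight, then run Kruskal:
G I (2): add — endpoints in different components.
F G (6): add — endpoints in different components.
D E (8): add — endpoints in different components.
A D (9): add — endpoints in different components.
A C (10): add — endpoints in different components.
C I (12): add — endpoints in different components.
A H (13): add — endpoints in different components.
B I (16): add — endpoints in different components.
The 8th edge added is B I.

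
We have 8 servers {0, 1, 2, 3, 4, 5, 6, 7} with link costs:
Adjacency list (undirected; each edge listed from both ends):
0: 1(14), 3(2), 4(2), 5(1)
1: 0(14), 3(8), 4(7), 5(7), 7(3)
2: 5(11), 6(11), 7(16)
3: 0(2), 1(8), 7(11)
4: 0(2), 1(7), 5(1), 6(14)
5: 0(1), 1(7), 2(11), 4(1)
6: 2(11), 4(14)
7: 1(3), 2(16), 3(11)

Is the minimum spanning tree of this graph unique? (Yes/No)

No

Sort edges by weight, then run Kruskal:
0 5 (1): add — endpoints in different components.
4 5 (1): add — endpoints in different components.
0 3 (2): add — endpoints in different components.
0 4 (2): skip — 0 and 4 already connected.
1 7 (3): add — endpoints in different components.
1 4 (7): add — endpoints in different components.
1 5 (7): skip — 1 and 5 already connected.
1 3 (8): skip — 1 and 3 already connected.
2 5 (11): add — endpoints in different components.
2 6 (11): add — endpoints in different components.
Non-tree edge 1 5 has weight 7, equal to the heaviest edge on its tree cycle — swapping gives another MST of the same weight. Not unique.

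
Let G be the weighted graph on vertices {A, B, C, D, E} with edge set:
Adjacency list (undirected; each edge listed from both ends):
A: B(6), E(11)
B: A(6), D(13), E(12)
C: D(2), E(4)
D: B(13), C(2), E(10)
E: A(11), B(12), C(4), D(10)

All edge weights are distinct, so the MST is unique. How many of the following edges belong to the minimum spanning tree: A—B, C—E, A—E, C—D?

4

Kruskal: consider edges lightest-first.
C—D (2): add — endpoints in different components.
C—E (4): add — endpoints in different components.
A—B (6): add — endpoints in different components.
D—E (10): skip — D and E already connected.
A—E (11): add — endpoints in different components.
MST edge set: {C—D, C—E, A—B, A—E}.
Of the listed edges, {A—B, C—E, A—E, C—D} are in the MST → 4.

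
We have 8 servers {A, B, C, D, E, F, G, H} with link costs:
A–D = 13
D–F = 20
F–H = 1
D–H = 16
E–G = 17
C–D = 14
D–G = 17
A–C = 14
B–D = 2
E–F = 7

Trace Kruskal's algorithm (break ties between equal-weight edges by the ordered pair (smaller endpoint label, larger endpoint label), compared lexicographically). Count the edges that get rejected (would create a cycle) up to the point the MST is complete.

1

Kruskal's algorithm — process edges by increasing weight (ties by edge label):
F–H (1): add — endpoints in different components.
B–D (2): add — endpoints in different components.
E–F (7): add — endpoints in different components.
A–D (13): add — endpoints in different components.
A–C (14): add — endpoints in different components.
C–D (14): skip — C and D already connected.
D–H (16): add — endpoints in different components.
D–G (17): add — endpoints in different components.
Edges rejected before the tree was complete: 1.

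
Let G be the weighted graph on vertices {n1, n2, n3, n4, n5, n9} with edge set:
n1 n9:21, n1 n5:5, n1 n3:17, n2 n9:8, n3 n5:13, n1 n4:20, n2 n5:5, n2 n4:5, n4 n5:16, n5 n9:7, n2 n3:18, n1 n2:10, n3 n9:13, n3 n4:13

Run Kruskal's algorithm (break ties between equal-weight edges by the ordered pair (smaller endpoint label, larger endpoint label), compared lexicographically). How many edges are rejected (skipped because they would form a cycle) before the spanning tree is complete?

Sort edges by weight, then run Kruskal:
n1 n5 (5): add. Components now {n3} {n1,n5} {n9} {n4} {n2}
n2 n4 (5): add. Components now {n3} {n1,n5} {n9} {n2,n4}
n2 n5 (5): add. Components now {n3} {n1,n2,n4,n5} {n9}
n5 n9 (7): add. Components now {n3} {n1,n2,n4,n5,n9}
n2 n9 (8): skip — n9 and n2 already connected.
n1 n2 (10): skip — n1 and n2 already connected.
n3 n4 (13): add. Components now {n1,n2,n3,n4,n5,n9}
Edges rejected before the tree was complete: 2.

2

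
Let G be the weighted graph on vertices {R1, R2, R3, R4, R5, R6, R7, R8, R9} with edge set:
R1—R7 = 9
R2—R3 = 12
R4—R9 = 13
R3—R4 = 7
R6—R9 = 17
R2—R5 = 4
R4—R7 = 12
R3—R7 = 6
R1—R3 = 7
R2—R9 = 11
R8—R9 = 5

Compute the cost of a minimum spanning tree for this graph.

Sort edges by weight, then run Kruskal:
R2—R5 (4): add — endpoints in different components.
R8—R9 (5): add — endpoints in different components.
R3—R7 (6): add — endpoints in different components.
R1—R3 (7): add — endpoints in different components.
R3—R4 (7): add — endpoints in different components.
R1—R7 (9): skip — R1 and R7 already connected.
R2—R9 (11): add — endpoints in different components.
R2—R3 (12): add — endpoints in different components.
R4—R7 (12): skip — R7 and R4 already connected.
R4—R9 (13): skip — R9 and R4 already connected.
R6—R9 (17): add — endpoints in different components.
MST edges: R2—R5, R8—R9, R3—R7, R1—R3, R3—R4, R2—R9, R2—R3, R6—R9; total weight 4+5+6+7+7+11+12+17 = 69.

69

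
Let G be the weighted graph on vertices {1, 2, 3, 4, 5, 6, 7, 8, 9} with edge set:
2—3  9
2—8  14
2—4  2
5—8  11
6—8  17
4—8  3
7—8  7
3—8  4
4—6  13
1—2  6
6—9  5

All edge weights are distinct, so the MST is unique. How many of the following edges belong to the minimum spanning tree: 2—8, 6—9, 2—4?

Kruskal: consider edges lightest-first.
2—4 (2): add — endpoints in different components.
4—8 (3): add — endpoints in different components.
3—8 (4): add — endpoints in different components.
6—9 (5): add — endpoints in different components.
1—2 (6): add — endpoints in different components.
7—8 (7): add — endpoints in different components.
2—3 (9): skip — 2 and 3 already connected.
5—8 (11): add — endpoints in different components.
4—6 (13): add — endpoints in different components.
MST edge set: {2—4, 4—8, 3—8, 6—9, 1—2, 7—8, 5—8, 4—6}.
Of the listed edges, {6—9, 2—4} are in the MST → 2.

2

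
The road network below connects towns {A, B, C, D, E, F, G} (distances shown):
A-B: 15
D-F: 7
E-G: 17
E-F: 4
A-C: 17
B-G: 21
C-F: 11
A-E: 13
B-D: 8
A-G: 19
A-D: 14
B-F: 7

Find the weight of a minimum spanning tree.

Sort edges by weight, then run Kruskal:
E-F (4): add. Components now {A} {B} {C} {D} {E,F} {G}
B-F (7): add. Components now {A} {B,E,F} {C} {D} {G}
D-F (7): add. Components now {A} {B,D,E,F} {C} {G}
B-D (8): skip — B and D already connected.
C-F (11): add. Components now {A} {B,C,D,E,F} {G}
A-E (13): add. Components now {A,B,C,D,E,F} {G}
A-D (14): skip — A and D already connected.
A-B (15): skip — A and B already connected.
A-C (17): skip — A and C already connected.
E-G (17): add. Components now {A,B,C,D,E,F,G}
MST edges: E-F, B-F, D-F, C-F, A-E, E-G; total weight 4+7+7+11+13+17 = 59.

59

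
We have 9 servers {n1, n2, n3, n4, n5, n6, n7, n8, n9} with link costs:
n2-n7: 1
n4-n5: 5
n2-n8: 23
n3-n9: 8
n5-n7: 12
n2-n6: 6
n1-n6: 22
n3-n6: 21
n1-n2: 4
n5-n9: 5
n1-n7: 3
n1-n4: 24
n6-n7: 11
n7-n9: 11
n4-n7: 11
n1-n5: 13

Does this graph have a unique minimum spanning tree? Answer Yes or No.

No

Sort edges by weight, then run Kruskal:
n2-n7 (1): add — endpoints in different components.
n1-n7 (3): add — endpoints in different components.
n1-n2 (4): skip — n2 and n1 already connected.
n4-n5 (5): add — endpoints in different components.
n5-n9 (5): add — endpoints in different components.
n2-n6 (6): add — endpoints in different components.
n3-n9 (8): add — endpoints in different components.
n4-n7 (11): add — endpoints in different components.
n6-n7 (11): skip — n7 and n6 already connected.
n7-n9 (11): skip — n7 and n9 already connected.
n5-n7 (12): skip — n7 and n5 already connected.
n1-n5 (13): skip — n1 and n5 already connected.
n3-n6 (21): skip — n6 and n3 already connected.
n1-n6 (22): skip — n1 and n6 already connected.
n2-n8 (23): add — endpoints in different components.
Non-tree edge n7-n9 has weight 11, equal to the heaviest edge on its tree cycle — swapping gives another MST of the same weight. Not unique.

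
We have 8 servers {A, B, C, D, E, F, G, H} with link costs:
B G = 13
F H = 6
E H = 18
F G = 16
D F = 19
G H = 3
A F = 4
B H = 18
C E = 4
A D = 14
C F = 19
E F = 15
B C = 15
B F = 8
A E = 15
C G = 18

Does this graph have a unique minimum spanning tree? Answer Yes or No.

No

Kruskal's algorithm — process edges by increasing weight (ties by edge label):
G H (3): add — endpoints in different components.
A F (4): add — endpoints in different components.
C E (4): add — endpoints in different components.
F H (6): add — endpoints in different components.
B F (8): add — endpoints in different components.
B G (13): skip — B and G already connected.
A D (14): add — endpoints in different components.
A E (15): add — endpoints in different components.
Non-tree edge E F has weight 15, equal to the heaviest edge on its tree cycle — swapping gives another MST of the same weight. Not unique.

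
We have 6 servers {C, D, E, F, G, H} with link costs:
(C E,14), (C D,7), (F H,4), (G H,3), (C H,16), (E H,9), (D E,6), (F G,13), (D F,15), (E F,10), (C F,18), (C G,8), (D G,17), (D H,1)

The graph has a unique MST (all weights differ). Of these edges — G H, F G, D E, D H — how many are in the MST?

Sort edges by weight, then run Kruskal:
D H (1): add. Components now {C} {D,H} {E} {F} {G}
G H (3): add. Components now {C} {D,G,H} {E} {F}
F H (4): add. Components now {C} {D,F,G,H} {E}
D E (6): add. Components now {C} {D,E,F,G,H}
C D (7): add. Components now {C,D,E,F,G,H}
MST edge set: {D H, G H, F H, D E, C D}.
Of the listed edges, {G H, D E, D H} are in the MST → 3.

3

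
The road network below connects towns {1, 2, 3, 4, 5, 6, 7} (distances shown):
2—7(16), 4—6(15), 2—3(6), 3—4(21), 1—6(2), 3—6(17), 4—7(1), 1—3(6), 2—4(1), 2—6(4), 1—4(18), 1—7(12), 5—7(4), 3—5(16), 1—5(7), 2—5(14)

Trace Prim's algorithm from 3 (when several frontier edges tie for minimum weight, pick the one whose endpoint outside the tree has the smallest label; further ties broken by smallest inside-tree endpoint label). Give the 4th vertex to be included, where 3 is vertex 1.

Grow the tree from 3 using Prim:
Step 1: cheapest edge leaving the tree is 1—3 (6); add 1.
Step 2: cheapest edge leaving the tree is 1—6 (2); add 6.
Step 3: cheapest edge leaving the tree is 2—6 (4); add 2.
Step 4: cheapest edge leaving the tree is 2—4 (1); add 4.
Step 5: cheapest edge leaving the tree is 4—7 (1); add 7.
Step 6: cheapest edge leaving the tree is 5—7 (4); add 5.
Vertex order: 3, 1, 6, 2, 4, 7, 5. The 4th vertex is 2.

2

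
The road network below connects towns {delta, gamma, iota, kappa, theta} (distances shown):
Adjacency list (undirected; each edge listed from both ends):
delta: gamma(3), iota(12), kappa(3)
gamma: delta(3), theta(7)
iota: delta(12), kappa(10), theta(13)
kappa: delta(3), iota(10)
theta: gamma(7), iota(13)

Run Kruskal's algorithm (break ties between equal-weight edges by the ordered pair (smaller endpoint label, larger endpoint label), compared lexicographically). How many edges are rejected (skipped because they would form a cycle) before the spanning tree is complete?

Kruskal: consider edges lightest-first.
delta—gamma (3): add. Components now {iota} {delta,gamma} {kappa} {theta}
delta—kappa (3): add. Components now {iota} {delta,gamma,kappa} {theta}
gamma—theta (7): add. Components now {iota} {delta,gamma,kappa,theta}
iota—kappa (10): add. Components now {delta,gamma,iota,kappa,theta}
Edges rejected before the tree was complete: 0.

0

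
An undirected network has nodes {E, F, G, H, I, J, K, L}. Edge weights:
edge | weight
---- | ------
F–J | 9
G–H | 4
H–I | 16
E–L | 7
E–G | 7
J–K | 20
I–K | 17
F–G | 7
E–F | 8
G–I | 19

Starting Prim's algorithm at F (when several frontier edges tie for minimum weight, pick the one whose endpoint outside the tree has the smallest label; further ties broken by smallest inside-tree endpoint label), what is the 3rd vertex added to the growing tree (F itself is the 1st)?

H

Prim's algorithm from F:
Step 1: frontier [F–G 7, E–F 8, F–J 9] → take F–G (7); add G.
Step 2: frontier [E–F 8, F–J 9, G–H 4, E–G 7, G–I 19] → take G–H (4); add H.
Step 3: frontier [E–F 8, F–J 9, E–G 7, G–I 19, H–I 16] → take E–G (7); add E.
Step 4: frontier [E–L 7, F–J 9, G–I 19, H–I 16] → take E–L (7); add L.
Step 5: frontier [F–J 9, G–I 19, H–I 16] → take F–J (9); add J.
Step 6: frontier [G–I 19, H–I 16, J–K 20] → take H–I (16); add I.
Step 7: frontier [I–K 17, J–K 20] → take I–K (17); add K.
Vertex order: F, G, H, E, L, J, I, K. The 3rd vertex is H.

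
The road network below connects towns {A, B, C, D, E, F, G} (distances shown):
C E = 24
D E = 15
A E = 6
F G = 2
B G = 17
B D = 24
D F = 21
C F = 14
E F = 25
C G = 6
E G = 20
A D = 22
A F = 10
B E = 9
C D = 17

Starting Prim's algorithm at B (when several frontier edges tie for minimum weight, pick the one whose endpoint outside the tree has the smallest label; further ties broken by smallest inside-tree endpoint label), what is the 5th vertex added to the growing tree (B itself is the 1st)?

G

Prim's algorithm from B:
Step 1: cheapest edge leaving the tree is B E (9); add E.
Step 2: cheapest edge leaving the tree is A E (6); add A.
Step 3: cheapest edge leaving the tree is A F (10); add F.
Step 4: cheapest edge leaving the tree is F G (2); add G.
Step 5: cheapest edge leaving the tree is C G (6); add C.
Step 6: cheapest edge leaving the tree is D E (15); add D.
Vertex order: B, E, A, F, G, C, D. The 5th vertex is G.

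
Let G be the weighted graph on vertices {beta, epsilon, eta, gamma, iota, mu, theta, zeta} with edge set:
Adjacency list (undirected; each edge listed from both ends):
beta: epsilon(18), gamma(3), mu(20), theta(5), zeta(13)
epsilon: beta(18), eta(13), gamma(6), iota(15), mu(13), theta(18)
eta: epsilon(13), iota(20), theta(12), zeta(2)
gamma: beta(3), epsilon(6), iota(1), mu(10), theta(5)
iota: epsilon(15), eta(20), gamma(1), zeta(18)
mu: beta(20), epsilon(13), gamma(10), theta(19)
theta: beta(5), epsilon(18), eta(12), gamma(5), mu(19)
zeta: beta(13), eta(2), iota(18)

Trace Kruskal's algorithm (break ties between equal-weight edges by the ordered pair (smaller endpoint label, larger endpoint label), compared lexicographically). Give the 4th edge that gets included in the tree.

Kruskal's algorithm — process edges by increasing weight (ties by edge label):
gamma iota (1): add — endpoints in different components.
eta zeta (2): add — endpoints in different components.
beta gamma (3): add — endpoints in different components.
beta theta (5): add — endpoints in different components.
gamma theta (5): skip — gamma and theta already connected.
epsilon gamma (6): add — endpoints in different components.
gamma mu (10): add — endpoints in different components.
eta theta (12): add — endpoints in different components.
The 4th edge added is beta theta.

beta-theta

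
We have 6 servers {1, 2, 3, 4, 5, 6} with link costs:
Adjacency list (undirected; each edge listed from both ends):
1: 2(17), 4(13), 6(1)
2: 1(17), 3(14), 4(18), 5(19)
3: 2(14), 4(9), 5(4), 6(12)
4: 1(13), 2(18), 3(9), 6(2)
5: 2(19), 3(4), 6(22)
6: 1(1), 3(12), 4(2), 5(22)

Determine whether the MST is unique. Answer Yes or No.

Yes

Kruskal: consider edges lightest-first.
1 6 (1): add. Components now {1,6} {2} {3} {4} {5}
4 6 (2): add. Components now {1,4,6} {2} {3} {5}
3 5 (4): add. Components now {1,4,6} {2} {3,5}
3 4 (9): add. Components now {1,3,4,5,6} {2}
3 6 (12): skip — 3 and 6 already connected.
1 4 (13): skip — 1 and 4 already connected.
2 3 (14): add. Components now {1,2,3,4,5,6}
Every non-tree edge has weight strictly greater than the heaviest edge on the tree path between its endpoints, so the MST is unique.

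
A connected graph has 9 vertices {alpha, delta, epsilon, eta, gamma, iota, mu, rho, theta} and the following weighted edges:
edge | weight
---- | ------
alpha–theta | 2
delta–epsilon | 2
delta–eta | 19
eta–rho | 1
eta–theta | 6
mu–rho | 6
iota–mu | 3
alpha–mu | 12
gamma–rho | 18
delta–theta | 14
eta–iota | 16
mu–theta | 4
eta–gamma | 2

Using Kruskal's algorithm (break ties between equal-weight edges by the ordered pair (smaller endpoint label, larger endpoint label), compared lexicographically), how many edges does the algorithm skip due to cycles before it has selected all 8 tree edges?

2

Kruskal: consider edges lightest-first.
eta–rho (1): add — endpoints in different components.
alpha–theta (2): add — endpoints in different components.
delta–epsilon (2): add — endpoints in different components.
eta–gamma (2): add — endpoints in different components.
iota–mu (3): add — endpoints in different components.
mu–theta (4): add — endpoints in different components.
eta–theta (6): add — endpoints in different components.
mu–rho (6): skip — rho and mu already connected.
alpha–mu (12): skip — alpha and mu already connected.
delta–theta (14): add — endpoints in different components.
Edges rejected before the tree was complete: 2.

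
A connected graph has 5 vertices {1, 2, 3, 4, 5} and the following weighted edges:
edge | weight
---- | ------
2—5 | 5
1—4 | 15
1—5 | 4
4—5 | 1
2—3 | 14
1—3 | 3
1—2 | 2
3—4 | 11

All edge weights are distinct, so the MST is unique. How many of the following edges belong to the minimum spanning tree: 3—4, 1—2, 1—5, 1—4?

Kruskal's algorithm — process edges by increasing weight (ties by edge label):
4—5 (1): add — endpoints in different components.
1—2 (2): add — endpoints in different components.
1—3 (3): add — endpoints in different components.
1—5 (4): add — endpoints in different components.
MST edge set: {4—5, 1—2, 1—3, 1—5}.
Of the listed edges, {1—2, 1—5} are in the MST → 2.

2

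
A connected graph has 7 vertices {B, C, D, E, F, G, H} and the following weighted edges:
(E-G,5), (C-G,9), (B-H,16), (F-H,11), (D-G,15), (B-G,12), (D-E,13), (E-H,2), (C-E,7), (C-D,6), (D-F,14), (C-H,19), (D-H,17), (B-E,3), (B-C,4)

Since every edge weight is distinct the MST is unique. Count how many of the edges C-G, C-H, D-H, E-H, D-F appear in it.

Kruskal: consider edges lightest-first.
E-H (2): add. Components now {B} {C} {D} {E,H} {F} {G}
B-E (3): add. Components now {B,E,H} {C} {D} {F} {G}
B-C (4): add. Components now {B,C,E,H} {D} {F} {G}
E-G (5): add. Components now {B,C,E,G,H} {D} {F}
C-D (6): add. Components now {B,C,D,E,G,H} {F}
C-E (7): skip — C and E already connected.
C-G (9): skip — C and G already connected.
F-H (11): add. Components now {B,C,D,E,F,G,H}
MST edge set: {E-H, B-E, B-C, E-G, C-D, F-H}.
Of the listed edges, {E-H} are in the MST → 1.

1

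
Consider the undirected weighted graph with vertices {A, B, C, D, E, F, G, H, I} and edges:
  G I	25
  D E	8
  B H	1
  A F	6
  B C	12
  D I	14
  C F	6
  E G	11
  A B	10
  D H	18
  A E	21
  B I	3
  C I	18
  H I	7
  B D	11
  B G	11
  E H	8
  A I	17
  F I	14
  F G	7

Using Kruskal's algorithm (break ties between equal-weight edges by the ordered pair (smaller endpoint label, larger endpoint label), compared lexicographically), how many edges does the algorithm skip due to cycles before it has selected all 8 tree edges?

1

Kruskal: consider edges lightest-first.
B H (1): add — endpoints in different components.
B I (3): add — endpoints in different components.
A F (6): add — endpoints in different components.
C F (6): add — endpoints in different components.
F G (7): add — endpoints in different components.
H I (7): skip — H and I already connected.
D E (8): add — endpoints in different components.
E H (8): add — endpoints in different components.
A B (10): add — endpoints in different components.
Edges rejected before the tree was complete: 1.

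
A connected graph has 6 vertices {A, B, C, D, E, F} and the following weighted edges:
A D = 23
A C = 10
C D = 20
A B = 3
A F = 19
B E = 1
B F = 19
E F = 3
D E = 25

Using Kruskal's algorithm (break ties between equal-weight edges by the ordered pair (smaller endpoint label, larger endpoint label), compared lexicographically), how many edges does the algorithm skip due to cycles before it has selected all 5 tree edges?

2

Kruskal: consider edges lightest-first.
B E (1): add. Components now {A} {B,E} {C} {D} {F}
A B (3): add. Components now {A,B,E} {C} {D} {F}
E F (3): add. Components now {A,B,E,F} {C} {D}
A C (10): add. Components now {A,B,C,E,F} {D}
A F (19): skip — A and F already connected.
B F (19): skip — B and F already connected.
C D (20): add. Components now {A,B,C,D,E,F}
Edges rejected before the tree was complete: 2.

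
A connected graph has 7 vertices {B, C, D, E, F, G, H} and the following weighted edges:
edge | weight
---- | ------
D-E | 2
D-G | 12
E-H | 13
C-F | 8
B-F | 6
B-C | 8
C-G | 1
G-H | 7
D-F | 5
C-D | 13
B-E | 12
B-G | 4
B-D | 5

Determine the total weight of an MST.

24

Kruskal's algorithm — process edges by increasing weight (ties by edge label):
C-G (1): add. Components now {B} {C,G} {D} {E} {F} {H}
D-E (2): add. Components now {B} {C,G} {D,E} {F} {H}
B-G (4): add. Components now {B,C,G} {D,E} {F} {H}
B-D (5): add. Components now {B,C,D,E,G} {F} {H}
D-F (5): add. Components now {B,C,D,E,F,G} {H}
B-F (6): skip — B and F already connected.
G-H (7): add. Components now {B,C,D,E,F,G,H}
MST edges: C-G, D-E, B-G, B-D, D-F, G-H; total weight 1+2+4+5+5+7 = 24.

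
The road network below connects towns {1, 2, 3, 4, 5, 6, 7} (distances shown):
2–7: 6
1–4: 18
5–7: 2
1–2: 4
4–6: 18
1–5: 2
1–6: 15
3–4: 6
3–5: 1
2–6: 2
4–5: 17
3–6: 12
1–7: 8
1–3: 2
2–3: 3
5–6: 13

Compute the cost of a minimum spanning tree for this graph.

Prim, starting at 5.
Step 1: cheapest edge leaving the tree is 3–5 (1); add 3.
Step 2: cheapest edge leaving the tree is 1–3 (2); add 1.
Step 3: cheapest edge leaving the tree is 5–7 (2); add 7.
Step 4: cheapest edge leaving the tree is 2–3 (3); add 2.
Step 5: cheapest edge leaving the tree is 2–6 (2); add 6.
Step 6: cheapest edge leaving the tree is 3–4 (6); add 4.
MST edges: 3–5, 1–3, 5–7, 2–3, 2–6, 3–4; total weight 1+2+2+3+2+6 = 16.

16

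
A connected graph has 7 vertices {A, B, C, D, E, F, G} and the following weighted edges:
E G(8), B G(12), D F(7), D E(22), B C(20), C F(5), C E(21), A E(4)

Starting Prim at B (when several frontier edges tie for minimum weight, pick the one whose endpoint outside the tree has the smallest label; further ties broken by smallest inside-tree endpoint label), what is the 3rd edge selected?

A-E

Grow the tree from B using Prim:
Step 1: cheapest edge leaving the tree is B G (12); add G.
Step 2: cheapest edge leaving the tree is E G (8); add E.
Step 3: cheapest edge leaving the tree is A E (4); add A.
Step 4: cheapest edge leaving the tree is B C (20); add C.
Step 5: cheapest edge leaving the tree is C F (5); add F.
Step 6: cheapest edge leaving the tree is D F (7); add D.
The 3rd edge added is A E.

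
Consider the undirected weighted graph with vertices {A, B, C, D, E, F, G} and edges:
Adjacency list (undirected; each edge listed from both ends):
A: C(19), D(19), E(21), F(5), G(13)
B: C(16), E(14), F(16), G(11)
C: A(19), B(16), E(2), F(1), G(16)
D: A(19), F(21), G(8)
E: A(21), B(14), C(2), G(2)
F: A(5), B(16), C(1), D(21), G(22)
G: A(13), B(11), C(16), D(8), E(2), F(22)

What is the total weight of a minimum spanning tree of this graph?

Grow the tree from E using Prim:
Step 1: cheapest edge leaving the tree is C–E (2); add C.
Step 2: cheapest edge leaving the tree is C–F (1); add F.
Step 3: cheapest edge leaving the tree is E–G (2); add G.
Step 4: cheapest edge leaving the tree is A–F (5); add A.
Step 5: cheapest edge leaving the tree is D–G (8); add D.
Step 6: cheapest edge leaving the tree is B–G (11); add B.
MST edges: C–E, C–F, E–G, A–F, D–G, B–G; total weight 2+1+2+5+8+11 = 29.

29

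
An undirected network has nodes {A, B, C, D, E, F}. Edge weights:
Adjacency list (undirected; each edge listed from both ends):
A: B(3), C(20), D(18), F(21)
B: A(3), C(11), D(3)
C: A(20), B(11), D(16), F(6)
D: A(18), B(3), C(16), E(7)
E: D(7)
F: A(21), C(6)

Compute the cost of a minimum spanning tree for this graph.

30

Prim, starting at E.
Step 1: cheapest edge leaving the tree is D E (7); add D.
Step 2: cheapest edge leaving the tree is B D (3); add B.
Step 3: cheapest edge leaving the tree is A B (3); add A.
Step 4: cheapest edge leaving the tree is B C (11); add C.
Step 5: cheapest edge leaving the tree is C F (6); add F.
MST edges: D E, B D, A B, B C, C F; total weight 7+3+3+11+6 = 30.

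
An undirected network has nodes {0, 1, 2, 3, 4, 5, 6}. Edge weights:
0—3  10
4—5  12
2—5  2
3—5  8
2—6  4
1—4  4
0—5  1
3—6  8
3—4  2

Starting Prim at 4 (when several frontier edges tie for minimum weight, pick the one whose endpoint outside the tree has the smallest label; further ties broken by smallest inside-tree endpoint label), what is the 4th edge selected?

0-5

Prim's algorithm from 4:
Step 1: cheapest edge leaving the tree is 3—4 (2); add 3.
Step 2: cheapest edge leaving the tree is 1—4 (4); add 1.
Step 3: cheapest edge leaving the tree is 3—5 (8); add 5.
Step 4: cheapest edge leaving the tree is 0—5 (1); add 0.
Step 5: cheapest edge leaving the tree is 2—5 (2); add 2.
Step 6: cheapest edge leaving the tree is 2—6 (4); add 6.
The 4th edge added is 0—5.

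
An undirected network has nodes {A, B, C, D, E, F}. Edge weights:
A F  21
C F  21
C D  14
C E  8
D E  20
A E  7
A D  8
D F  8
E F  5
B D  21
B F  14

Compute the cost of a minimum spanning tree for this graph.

Sort edges by weight, then run Kruskal:
E F (5): add. Components now {A} {B} {C} {D} {E,F}
A E (7): add. Components now {A,E,F} {B} {C} {D}
A D (8): add. Components now {A,D,E,F} {B} {C}
C E (8): add. Components now {A,C,D,E,F} {B}
D F (8): skip — D and F already connected.
B F (14): add. Components now {A,B,C,D,E,F}
MST edges: E F, A E, A D, C E, B F; total weight 5+7+8+8+14 = 42.

42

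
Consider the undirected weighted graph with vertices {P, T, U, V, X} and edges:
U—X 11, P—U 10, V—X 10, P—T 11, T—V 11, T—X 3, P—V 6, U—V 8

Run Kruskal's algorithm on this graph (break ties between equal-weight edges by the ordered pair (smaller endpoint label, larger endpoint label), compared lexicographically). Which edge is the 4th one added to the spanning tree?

Kruskal: consider edges lightest-first.
T—X (3): add — endpoints in different components.
P—V (6): add — endpoints in different components.
U—V (8): add — endpoints in different components.
P—U (10): skip — P and U already connected.
V—X (10): add — endpoints in different components.
The 4th edge added is V—X.

V-X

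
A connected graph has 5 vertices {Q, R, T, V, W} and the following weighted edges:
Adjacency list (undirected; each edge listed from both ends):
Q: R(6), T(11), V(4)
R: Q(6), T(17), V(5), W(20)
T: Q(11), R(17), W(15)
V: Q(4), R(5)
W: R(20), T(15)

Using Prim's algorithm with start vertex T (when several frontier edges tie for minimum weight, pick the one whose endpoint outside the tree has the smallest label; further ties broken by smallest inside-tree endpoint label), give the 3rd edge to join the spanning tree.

Prim's algorithm from T:
Step 1: frontier [Q-T 11, T-W 15, R-T 17] → take Q-T (11); add Q.
Step 2: frontier [Q-V 4, Q-R 6, T-W 15, R-T 17] → take Q-V (4); add V.
Step 3: frontier [Q-R 6, T-W 15, R-T 17, R-V 5] → take R-V (5); add R.
Step 4: frontier [R-W 20, T-W 15] → take T-W (15); add W.
The 3rd edge added is R-V.

R-V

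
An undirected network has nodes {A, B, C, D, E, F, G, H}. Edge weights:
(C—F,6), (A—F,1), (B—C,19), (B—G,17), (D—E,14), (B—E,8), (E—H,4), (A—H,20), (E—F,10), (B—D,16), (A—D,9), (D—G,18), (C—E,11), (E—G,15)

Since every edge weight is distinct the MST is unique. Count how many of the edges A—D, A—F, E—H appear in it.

3

Kruskal's algorithm — process edges by increasing weight (ties by edge label):
A—F (1): add — endpoints in different components.
E—H (4): add — endpoints in different components.
C—F (6): add — endpoints in different components.
B—E (8): add — endpoints in different components.
A—D (9): add — endpoints in different components.
E—F (10): add — endpoints in different components.
C—E (11): skip — C and E already connected.
D—E (14): skip — D and E already connected.
E—G (15): add — endpoints in different components.
MST edge set: {A—F, E—H, C—F, B—E, A—D, E—F, E—G}.
Of the listed edges, {A—D, A—F, E—H} are in the MST → 3.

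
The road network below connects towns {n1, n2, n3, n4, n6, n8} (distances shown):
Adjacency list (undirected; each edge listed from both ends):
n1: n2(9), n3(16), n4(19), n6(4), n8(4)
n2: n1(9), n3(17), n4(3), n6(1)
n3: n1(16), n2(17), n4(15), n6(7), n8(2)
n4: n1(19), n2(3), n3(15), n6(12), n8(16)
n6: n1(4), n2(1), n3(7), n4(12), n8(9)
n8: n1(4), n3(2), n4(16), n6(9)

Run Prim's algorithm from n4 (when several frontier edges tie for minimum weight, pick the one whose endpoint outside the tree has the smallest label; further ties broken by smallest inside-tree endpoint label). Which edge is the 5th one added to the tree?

n3-n8

Prim's algorithm from n4:
Step 1: frontier [n2—n4 3, n4—n6 12, n3—n4 15, n4—n8 16, n1—n4 19] → take n2—n4 (3); add n2.
Step 2: frontier [n2—n6 1, n1—n2 9, n2—n3 17, n4—n6 12, n3—n4 15, n4—n8 16, n1—n4 19] → take n2—n6 (1); add n6.
Step 3: frontier [n1—n2 9, n2—n3 17, n3—n4 15, n4—n8 16, n1—n4 19, n1—n6 4, n3—n6 7, n6—n8 9] → take n1—n6 (4); add n1.
Step 4: frontier [n1—n8 4, n1—n3 16, n2—n3 17, n3—n4 15, n4—n8 16, n3—n6 7, n6—n8 9] → take n1—n8 (4); add n8.
Step 5: frontier [n1—n3 16, n2—n3 17, n3—n4 15, n3—n6 7, n3—n8 2] → take n3—n8 (2); add n3.
The 5th edge added is n3—n8.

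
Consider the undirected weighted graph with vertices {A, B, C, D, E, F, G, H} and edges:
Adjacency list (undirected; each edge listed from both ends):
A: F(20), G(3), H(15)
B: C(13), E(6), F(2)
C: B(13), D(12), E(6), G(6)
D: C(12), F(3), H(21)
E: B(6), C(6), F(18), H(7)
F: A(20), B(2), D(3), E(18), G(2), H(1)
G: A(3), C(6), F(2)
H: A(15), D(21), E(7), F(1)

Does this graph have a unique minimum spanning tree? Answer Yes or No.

Kruskal: consider edges lightest-first.
F—H (1): add — endpoints in different components.
B—F (2): add — endpoints in different components.
F—G (2): add — endpoints in different components.
A—G (3): add — endpoints in different components.
D—F (3): add — endpoints in different components.
B—E (6): add — endpoints in different components.
C—E (6): add — endpoints in different components.
Non-tree edge C—G has weight 6, equal to the heaviest edge on its tree cycle — swapping gives another MST of the same weight. Not unique.

No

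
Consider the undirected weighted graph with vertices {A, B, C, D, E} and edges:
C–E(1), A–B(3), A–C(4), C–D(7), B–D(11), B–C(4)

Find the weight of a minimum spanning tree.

15

Kruskal: consider edges lightest-first.
C–E (1): add — endpoints in different components.
A–B (3): add — endpoints in different components.
A–C (4): add — endpoints in different components.
B–C (4): skip — B and C already connected.
C–D (7): add — endpoints in different components.
MST edges: C–E, A–B, A–C, C–D; total weight 1+3+4+7 = 15.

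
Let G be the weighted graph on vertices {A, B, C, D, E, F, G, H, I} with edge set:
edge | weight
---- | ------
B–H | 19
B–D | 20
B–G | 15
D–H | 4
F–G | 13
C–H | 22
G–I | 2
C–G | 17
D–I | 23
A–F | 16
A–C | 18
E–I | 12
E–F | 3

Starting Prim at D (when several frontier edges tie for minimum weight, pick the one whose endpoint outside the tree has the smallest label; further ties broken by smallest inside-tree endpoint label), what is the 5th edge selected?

Prim, starting at D.
Step 1: cheapest edge leaving the tree is D–H (4); add H.
Step 2: cheapest edge leaving the tree is B–H (19); add B.
Step 3: cheapest edge leaving the tree is B–G (15); add G.
Step 4: cheapest edge leaving the tree is G–I (2); add I.
Step 5: cheapest edge leaving the tree is E–I (12); add E.
Step 6: cheapest edge leaving the tree is E–F (3); add F.
Step 7: cheapest edge leaving the tree is A–F (16); add A.
Step 8: cheapest edge leaving the tree is C–G (17); add C.
The 5th edge added is E–I.

E-I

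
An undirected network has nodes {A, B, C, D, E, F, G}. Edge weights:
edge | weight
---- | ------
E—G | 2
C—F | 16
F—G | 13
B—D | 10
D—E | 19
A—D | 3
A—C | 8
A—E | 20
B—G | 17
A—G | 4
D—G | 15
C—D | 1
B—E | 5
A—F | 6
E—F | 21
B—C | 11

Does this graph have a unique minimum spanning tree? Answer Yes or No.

Kruskal: consider edges lightest-first.
C—D (1): add. Components now {A} {B} {C,D} {E} {F} {G}
E—G (2): add. Components now {A} {B} {C,D} {E,G} {F}
A—D (3): add. Components now {A,C,D} {B} {E,G} {F}
A—G (4): add. Components now {A,C,D,E,G} {B} {F}
B—E (5): add. Components now {A,B,C,D,E,G} {F}
A—F (6): add. Components now {A,B,C,D,E,F,G}
Every non-tree edge has weight strictly greater than the heaviest edge on the tree path between its endpoints, so the MST is unique.

Yes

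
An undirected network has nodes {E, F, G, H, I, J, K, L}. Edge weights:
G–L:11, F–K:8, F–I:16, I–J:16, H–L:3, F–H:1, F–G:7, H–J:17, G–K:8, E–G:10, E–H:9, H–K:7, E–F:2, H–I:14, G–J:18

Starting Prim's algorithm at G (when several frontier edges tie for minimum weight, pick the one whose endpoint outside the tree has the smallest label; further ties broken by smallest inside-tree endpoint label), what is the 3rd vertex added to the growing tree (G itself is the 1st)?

H

Prim's algorithm from G:
Step 1: cheapest edge leaving the tree is F–G (7); add F.
Step 2: cheapest edge leaving the tree is F–H (1); add H.
Step 3: cheapest edge leaving the tree is E–F (2); add E.
Step 4: cheapest edge leaving the tree is H–L (3); add L.
Step 5: cheapest edge leaving the tree is H–K (7); add K.
Step 6: cheapest edge leaving the tree is H–I (14); add I.
Step 7: cheapest edge leaving the tree is I–J (16); add J.
Vertex order: G, F, H, E, L, K, I, J. The 3rd vertex is H.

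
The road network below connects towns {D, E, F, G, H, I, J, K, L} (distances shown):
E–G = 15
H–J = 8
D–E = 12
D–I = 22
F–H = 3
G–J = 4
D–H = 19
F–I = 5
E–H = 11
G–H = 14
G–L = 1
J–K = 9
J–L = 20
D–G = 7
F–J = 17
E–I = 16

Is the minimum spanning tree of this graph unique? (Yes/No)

Kruskal: consider edges lightest-first.
G–L (1): add — endpoints in different components.
F–H (3): add — endpoints in different components.
G–J (4): add — endpoints in different components.
F–I (5): add — endpoints in different components.
D–G (7): add — endpoints in different components.
H–J (8): add — endpoints in different components.
J–K (9): add — endpoints in different components.
E–H (11): add — endpoints in different components.
Every non-tree edge has weight strictly greater than the heaviest edge on the tree path between its endpoints, so the MST is unique.

Yes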